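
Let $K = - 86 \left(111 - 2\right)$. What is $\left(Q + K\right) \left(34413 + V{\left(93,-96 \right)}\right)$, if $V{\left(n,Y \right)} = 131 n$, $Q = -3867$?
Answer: $-616977636$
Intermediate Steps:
$K = -9374$ ($K = \left(-86\right) 109 = -9374$)
$\left(Q + K\right) \left(34413 + V{\left(93,-96 \right)}\right) = \left(-3867 - 9374\right) \left(34413 + 131 \cdot 93\right) = - 13241 \left(34413 + 12183\right) = \left(-13241\right) 46596 = -616977636$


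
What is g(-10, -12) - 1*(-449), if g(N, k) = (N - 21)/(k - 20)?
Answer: 14399/32 ≈ 449.97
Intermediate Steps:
g(N, k) = (-21 + N)/(-20 + k)
g(-10, -12) - 1*(-449) = (-21 - 10)/(-20 - 12) - 1*(-449) = -31/(-32) + 449 = -1/32*(-31) + 449 = 31/32 + 449 = 14399/32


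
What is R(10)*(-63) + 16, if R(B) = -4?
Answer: 268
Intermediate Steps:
R(10)*(-63) + 16 = -4*(-63) + 16 = 252 + 16 = 268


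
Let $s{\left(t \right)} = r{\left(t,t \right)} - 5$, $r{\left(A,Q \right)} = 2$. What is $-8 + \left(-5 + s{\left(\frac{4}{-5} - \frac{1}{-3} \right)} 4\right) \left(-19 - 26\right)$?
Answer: $757$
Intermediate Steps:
$s{\left(t \right)} = -3$ ($s{\left(t \right)} = 2 - 5 = -3$)
$-8 + \left(-5 + s{\left(\frac{4}{-5} - \frac{1}{-3} \right)} 4\right) \left(-19 - 26\right) = -8 + \left(-5 - 12\right) \left(-19 - 26\right) = -8 - -765 = -8 + 765 = 757$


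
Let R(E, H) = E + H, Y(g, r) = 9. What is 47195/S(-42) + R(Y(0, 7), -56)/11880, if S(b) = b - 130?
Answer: -140171171/510840 ≈ -274.39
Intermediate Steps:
S(b) = -130 + b
47195/S(-42) + R(Y(0, 7), -56)/11880 = 47195/(-130 - 42) + (9 - 56)/11880 = 47195/(-172) - 47*1/11880 = 47195*(-1/172) - 47/11880 = -47195/172 - 47/11880 = -140171171/510840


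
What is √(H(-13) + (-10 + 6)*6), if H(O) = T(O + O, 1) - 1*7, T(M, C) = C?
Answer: I*√30 ≈ 5.4772*I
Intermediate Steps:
H(O) = -6 (H(O) = 1 - 1*7 = 1 - 7 = -6)
√(H(-13) + (-10 + 6)*6) = √(-6 + (-10 + 6)*6) = √(-6 - 4*6) = √(-6 - 24) = √(-30) = I*√30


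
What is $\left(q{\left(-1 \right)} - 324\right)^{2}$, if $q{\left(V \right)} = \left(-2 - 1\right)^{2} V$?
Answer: $110889$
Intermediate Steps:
$q{\left(V \right)} = 9 V$ ($q{\left(V \right)} = \left(-3\right)^{2} V = 9 V$)
$\left(q{\left(-1 \right)} - 324\right)^{2} = \left(9 \left(-1\right) - 324\right)^{2} = \left(-9 - 324\right)^{2} = \left(-333\right)^{2} = 110889$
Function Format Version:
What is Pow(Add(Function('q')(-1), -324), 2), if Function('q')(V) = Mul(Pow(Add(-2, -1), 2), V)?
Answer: 110889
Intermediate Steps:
Function('q')(V) = Mul(9, V) (Function('q')(V) = Mul(Pow(-3, 2), V) = Mul(9, V))
Pow(Add(Function('q')(-1), -324), 2) = Pow(Add(Mul(9, -1), -324), 2) = Pow(Add(-9, -324), 2) = Pow(-333, 2) = 110889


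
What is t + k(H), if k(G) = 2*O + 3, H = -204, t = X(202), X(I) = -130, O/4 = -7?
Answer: -183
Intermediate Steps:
O = -28 (O = 4*(-7) = -28)
t = -130
k(G) = -53 (k(G) = 2*(-28) + 3 = -56 + 3 = -53)
t + k(H) = -130 - 53 = -183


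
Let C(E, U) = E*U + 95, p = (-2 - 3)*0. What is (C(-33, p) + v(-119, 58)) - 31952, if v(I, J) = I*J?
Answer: -38759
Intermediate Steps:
p = 0 (p = -5*0 = 0)
C(E, U) = 95 + E*U
(C(-33, p) + v(-119, 58)) - 31952 = ((95 - 33*0) - 119*58) - 31952 = ((95 + 0) - 6902) - 31952 = (95 - 6902) - 31952 = -6807 - 31952 = -38759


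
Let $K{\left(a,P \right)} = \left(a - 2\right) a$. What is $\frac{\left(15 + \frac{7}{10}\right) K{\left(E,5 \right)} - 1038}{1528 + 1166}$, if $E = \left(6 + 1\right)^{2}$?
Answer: $\frac{351191}{26940} \approx 13.036$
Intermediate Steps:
$E = 49$ ($E = 7^{2} = 49$)
$K{\left(a,P \right)} = a \left(-2 + a\right)$ ($K{\left(a,P \right)} = \left(-2 + a\right) a = a \left(-2 + a\right)$)
$\frac{\left(15 + \frac{7}{10}\right) K{\left(E,5 \right)} - 1038}{1528 + 1166} = \frac{\left(15 + \frac{7}{10}\right) 49 \left(-2 + 49\right) - 1038}{1528 + 1166} = \frac{\left(15 + 7 \cdot \frac{1}{10}\right) 49 \cdot 47 - 1038}{2694} = \left(\left(15 + \frac{7}{10}\right) 2303 - 1038\right) \frac{1}{2694} = \left(\frac{157}{10} \cdot 2303 - 1038\right) \frac{1}{2694} = \left(\frac{361571}{10} - 1038\right) \frac{1}{2694} = \frac{351191}{10} \cdot \frac{1}{2694} = \frac{351191}{26940}$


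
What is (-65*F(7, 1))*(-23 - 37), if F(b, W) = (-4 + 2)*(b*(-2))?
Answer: 109200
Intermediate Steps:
F(b, W) = 4*b (F(b, W) = -(-4)*b = 4*b)
(-65*F(7, 1))*(-23 - 37) = (-260*7)*(-23 - 37) = -65*28*(-60) = -1820*(-60) = 109200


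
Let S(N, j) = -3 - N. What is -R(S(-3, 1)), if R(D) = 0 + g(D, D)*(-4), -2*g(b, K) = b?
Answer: 0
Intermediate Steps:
g(b, K) = -b/2
R(D) = 2*D (R(D) = 0 - D/2*(-4) = 0 + 2*D = 2*D)
-R(S(-3, 1)) = -2*(-3 - 1*(-3)) = -2*(-3 + 3) = -2*0 = -1*0 = 0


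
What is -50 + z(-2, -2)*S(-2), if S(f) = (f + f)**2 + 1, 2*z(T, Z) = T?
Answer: -67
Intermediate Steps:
z(T, Z) = T/2
S(f) = 1 + 4*f**2 (S(f) = (2*f)**2 + 1 = 4*f**2 + 1 = 1 + 4*f**2)
-50 + z(-2, -2)*S(-2) = -50 + ((1/2)*(-2))*(1 + 4*(-2)**2) = -50 - (1 + 4*4) = -50 - (1 + 16) = -50 - 1*17 = -50 - 17 = -67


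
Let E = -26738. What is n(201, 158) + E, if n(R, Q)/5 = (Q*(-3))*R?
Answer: -503108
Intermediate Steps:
n(R, Q) = -15*Q*R (n(R, Q) = 5*((Q*(-3))*R) = 5*((-3*Q)*R) = 5*(-3*Q*R) = -15*Q*R)
n(201, 158) + E = -15*158*201 - 26738 = -476370 - 26738 = -503108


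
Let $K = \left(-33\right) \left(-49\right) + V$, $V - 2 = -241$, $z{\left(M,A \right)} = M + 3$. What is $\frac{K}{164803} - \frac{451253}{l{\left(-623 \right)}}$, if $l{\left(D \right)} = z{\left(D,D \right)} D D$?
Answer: $\frac{405969740599}{39658190623940} \approx 0.010237$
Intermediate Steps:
$z{\left(M,A \right)} = 3 + M$
$V = -239$ ($V = 2 - 241 = -239$)
$K = 1378$ ($K = \left(-33\right) \left(-49\right) - 239 = 1617 - 239 = 1378$)
$l{\left(D \right)} = D^{2} \left(3 + D\right)$ ($l{\left(D \right)} = \left(3 + D\right) D D = \left(3 + D\right) D^{2} = D^{2} \left(3 + D\right)$)
$\frac{K}{164803} - \frac{451253}{l{\left(-623 \right)}} = \frac{1378}{164803} - \frac{451253}{\left(-623\right)^{2} \left(3 - 623\right)} = 1378 \cdot \frac{1}{164803} - \frac{451253}{388129 \left(-620\right)} = \frac{1378}{164803} - \frac{451253}{-240639980} = \frac{1378}{164803} - - \frac{451253}{240639980} = \frac{1378}{164803} + \frac{451253}{240639980} = \frac{405969740599}{39658190623940}$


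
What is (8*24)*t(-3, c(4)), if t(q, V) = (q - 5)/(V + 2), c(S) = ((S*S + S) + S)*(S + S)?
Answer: -768/97 ≈ -7.9175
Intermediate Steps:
c(S) = 2*S*(S**2 + 2*S) (c(S) = ((S**2 + S) + S)*(2*S) = ((S + S**2) + S)*(2*S) = (S**2 + 2*S)*(2*S) = 2*S*(S**2 + 2*S))
t(q, V) = (-5 + q)/(2 + V)
(8*24)*t(-3, c(4)) = (8*24)*((-5 - 3)/(2 + 2*4**2*(2 + 4))) = 192*(-8/(2 + 2*16*6)) = 192*(-8/(2 + 192)) = 192*(-8/194) = 192*((1/194)*(-8)) = 192*(-4/97) = -768/97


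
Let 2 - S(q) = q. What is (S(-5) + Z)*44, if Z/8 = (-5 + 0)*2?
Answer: -3212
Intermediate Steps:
Z = -80 (Z = 8*((-5 + 0)*2) = 8*(-5*2) = 8*(-10) = -80)
S(q) = 2 - q
(S(-5) + Z)*44 = ((2 - 1*(-5)) - 80)*44 = ((2 + 5) - 80)*44 = (7 - 80)*44 = -73*44 = -3212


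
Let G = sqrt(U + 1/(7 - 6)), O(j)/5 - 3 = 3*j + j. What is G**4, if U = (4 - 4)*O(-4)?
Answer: 1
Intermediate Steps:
O(j) = 15 + 20*j (O(j) = 15 + 5*(3*j + j) = 15 + 5*(4*j) = 15 + 20*j)
U = 0 (U = (4 - 4)*(15 + 20*(-4)) = 0*(15 - 80) = 0*(-65) = 0)
G = 1 (G = sqrt(0 + 1/(7 - 6)) = sqrt(0 + 1/1) = sqrt(0 + 1) = sqrt(1) = 1)
G**4 = 1**4 = 1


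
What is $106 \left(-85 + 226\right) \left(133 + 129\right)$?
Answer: $3915852$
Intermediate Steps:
$106 \left(-85 + 226\right) \left(133 + 129\right) = 106 \cdot 141 \cdot 262 = 106 \cdot 36942 = 3915852$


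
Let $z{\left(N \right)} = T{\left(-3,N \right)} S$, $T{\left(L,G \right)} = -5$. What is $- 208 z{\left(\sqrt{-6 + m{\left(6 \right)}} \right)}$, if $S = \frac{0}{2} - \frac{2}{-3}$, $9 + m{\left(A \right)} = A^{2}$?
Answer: $\frac{2080}{3} \approx 693.33$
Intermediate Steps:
$m{\left(A \right)} = -9 + A^{2}$
$S = \frac{2}{3}$ ($S = 0 \cdot \frac{1}{2} - - \frac{2}{3} = 0 + \frac{2}{3} = \frac{2}{3} \approx 0.66667$)
$z{\left(N \right)} = - \frac{10}{3}$ ($z{\left(N \right)} = \left(-5\right) \frac{2}{3} = - \frac{10}{3}$)
$- 208 z{\left(\sqrt{-6 + m{\left(6 \right)}} \right)} = \left(-208\right) \left(- \frac{10}{3}\right) = \frac{2080}{3}$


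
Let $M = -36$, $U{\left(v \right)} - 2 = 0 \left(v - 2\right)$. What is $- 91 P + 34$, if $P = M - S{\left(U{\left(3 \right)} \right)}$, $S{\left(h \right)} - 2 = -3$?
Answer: $3219$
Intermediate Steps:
$U{\left(v \right)} = 2$ ($U{\left(v \right)} = 2 + 0 \left(v - 2\right) = 2 + 0 \left(-2 + v\right) = 2 + 0 = 2$)
$S{\left(h \right)} = -1$ ($S{\left(h \right)} = 2 - 3 = -1$)
$P = -35$ ($P = -36 - -1 = -36 + 1 = -35$)
$- 91 P + 34 = \left(-91\right) \left(-35\right) + 34 = 3185 + 34 = 3219$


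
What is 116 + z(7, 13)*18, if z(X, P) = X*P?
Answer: 1754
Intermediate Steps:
z(X, P) = P*X
116 + z(7, 13)*18 = 116 + (13*7)*18 = 116 + 91*18 = 116 + 1638 = 1754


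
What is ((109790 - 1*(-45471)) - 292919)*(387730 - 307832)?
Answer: -10998598884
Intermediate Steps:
((109790 - 1*(-45471)) - 292919)*(387730 - 307832) = ((109790 + 45471) - 292919)*79898 = (155261 - 292919)*79898 = -137658*79898 = -10998598884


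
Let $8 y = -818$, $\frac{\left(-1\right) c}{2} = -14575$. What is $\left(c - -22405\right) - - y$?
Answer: $\frac{205811}{4} \approx 51453.0$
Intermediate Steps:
$c = 29150$ ($c = \left(-2\right) \left(-14575\right) = 29150$)
$y = - \frac{409}{4}$ ($y = \frac{1}{8} \left(-818\right) = - \frac{409}{4} \approx -102.25$)
$\left(c - -22405\right) - - y = \left(29150 - -22405\right) - \left(-1\right) \left(- \frac{409}{4}\right) = \left(29150 + 22405\right) - \frac{409}{4} = 51555 - \frac{409}{4} = \frac{205811}{4}$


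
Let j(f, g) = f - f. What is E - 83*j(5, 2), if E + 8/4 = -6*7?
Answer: -44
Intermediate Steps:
j(f, g) = 0
E = -44 (E = -2 - 6*7 = -2 - 42 = -44)
E - 83*j(5, 2) = -44 - 83*0 = -44 + 0 = -44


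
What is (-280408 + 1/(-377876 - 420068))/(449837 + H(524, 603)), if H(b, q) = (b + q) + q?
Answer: -223749881153/360325178248 ≈ -0.62097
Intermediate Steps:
H(b, q) = b + 2*q
(-280408 + 1/(-377876 - 420068))/(449837 + H(524, 603)) = (-280408 + 1/(-377876 - 420068))/(449837 + (524 + 2*603)) = (-280408 + 1/(-797944))/(449837 + (524 + 1206)) = (-280408 - 1/797944)/(449837 + 1730) = -223749881153/797944/451567 = -223749881153/797944*1/451567 = -223749881153/360325178248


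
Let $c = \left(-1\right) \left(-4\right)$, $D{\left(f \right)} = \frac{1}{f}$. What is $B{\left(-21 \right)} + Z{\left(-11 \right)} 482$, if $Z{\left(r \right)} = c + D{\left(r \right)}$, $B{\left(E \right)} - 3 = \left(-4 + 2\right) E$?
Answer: $\frac{21221}{11} \approx 1929.2$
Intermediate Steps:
$B{\left(E \right)} = 3 - 2 E$ ($B{\left(E \right)} = 3 + \left(-4 + 2\right) E = 3 - 2 E$)
$c = 4$
$Z{\left(r \right)} = 4 + \frac{1}{r}$
$B{\left(-21 \right)} + Z{\left(-11 \right)} 482 = \left(3 - -42\right) + \left(4 + \frac{1}{-11}\right) 482 = \left(3 + 42\right) + \left(4 - \frac{1}{11}\right) 482 = 45 + \frac{43}{11} \cdot 482 = 45 + \frac{20726}{11} = \frac{21221}{11}$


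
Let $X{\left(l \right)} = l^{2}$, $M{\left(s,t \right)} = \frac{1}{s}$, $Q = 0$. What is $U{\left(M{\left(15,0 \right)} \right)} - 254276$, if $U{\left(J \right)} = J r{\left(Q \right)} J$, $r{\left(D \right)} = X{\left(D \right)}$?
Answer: $-254276$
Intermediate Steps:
$r{\left(D \right)} = D^{2}$
$U{\left(J \right)} = 0$ ($U{\left(J \right)} = J 0^{2} J = J 0 J = 0 J = 0$)
$U{\left(M{\left(15,0 \right)} \right)} - 254276 = 0 - 254276 = -254276$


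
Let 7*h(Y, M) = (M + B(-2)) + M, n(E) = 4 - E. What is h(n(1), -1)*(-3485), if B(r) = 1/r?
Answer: 17425/14 ≈ 1244.6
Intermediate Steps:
h(Y, M) = -1/14 + 2*M/7 (h(Y, M) = ((M + 1/(-2)) + M)/7 = ((M - 1/2) + M)/7 = ((-1/2 + M) + M)/7 = (-1/2 + 2*M)/7 = -1/14 + 2*M/7)
h(n(1), -1)*(-3485) = (-1/14 + (2/7)*(-1))*(-3485) = (-1/14 - 2/7)*(-3485) = -5/14*(-3485) = 17425/14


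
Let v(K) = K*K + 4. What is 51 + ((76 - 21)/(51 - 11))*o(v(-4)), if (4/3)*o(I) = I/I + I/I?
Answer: 849/16 ≈ 53.063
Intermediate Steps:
v(K) = 4 + K² (v(K) = K² + 4 = 4 + K²)
o(I) = 3/2 (o(I) = 3*(I/I + I/I)/4 = 3*(1 + 1)/4 = (¾)*2 = 3/2)
51 + ((76 - 21)/(51 - 11))*o(v(-4)) = 51 + ((76 - 21)/(51 - 11))*(3/2) = 51 + (55/40)*(3/2) = 51 + (55*(1/40))*(3/2) = 51 + (11/8)*(3/2) = 51 + 33/16 = 849/16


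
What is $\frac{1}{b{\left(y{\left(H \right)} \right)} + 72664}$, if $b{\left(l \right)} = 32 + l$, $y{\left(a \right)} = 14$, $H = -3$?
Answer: $\frac{1}{72710} \approx 1.3753 \cdot 10^{-5}$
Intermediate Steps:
$\frac{1}{b{\left(y{\left(H \right)} \right)} + 72664} = \frac{1}{\left(32 + 14\right) + 72664} = \frac{1}{46 + 72664} = \frac{1}{72710}$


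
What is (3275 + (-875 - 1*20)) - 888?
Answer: 1492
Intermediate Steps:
(3275 + (-875 - 1*20)) - 888 = (3275 + (-875 - 20)) - 888 = (3275 - 895) - 888 = 2380 - 888 = 1492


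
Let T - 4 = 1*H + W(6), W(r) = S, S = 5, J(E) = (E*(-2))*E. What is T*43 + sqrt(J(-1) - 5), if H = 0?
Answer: 387 + I*sqrt(7) ≈ 387.0 + 2.6458*I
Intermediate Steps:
J(E) = -2*E**2 (J(E) = (-2*E)*E = -2*E**2)
W(r) = 5
T = 9 (T = 4 + (1*0 + 5) = 4 + (0 + 5) = 4 + 5 = 9)
T*43 + sqrt(J(-1) - 5) = 9*43 + sqrt(-2*(-1)**2 - 5) = 387 + sqrt(-2*1 - 5) = 387 + sqrt(-2 - 5) = 387 + sqrt(-7) = 387 + I*sqrt(7)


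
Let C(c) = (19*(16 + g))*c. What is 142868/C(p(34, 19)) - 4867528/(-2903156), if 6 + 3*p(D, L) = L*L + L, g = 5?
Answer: 439096704/96529937 ≈ 4.5488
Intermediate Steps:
p(D, L) = -2 + L/3 + L**2/3 (p(D, L) = -2 + (L*L + L)/3 = -2 + (L**2 + L)/3 = -2 + (L + L**2)/3 = -2 + (L/3 + L**2/3) = -2 + L/3 + L**2/3)
C(c) = 399*c (C(c) = (19*(16 + 5))*c = (19*21)*c = 399*c)
142868/C(p(34, 19)) - 4867528/(-2903156) = 142868/((399*(-2 + (1/3)*19 + (1/3)*19**2))) - 4867528/(-2903156) = 142868/((399*(-2 + 19/3 + (1/3)*361))) - 4867528*(-1/2903156) = 142868/((399*(-2 + 19/3 + 361/3))) + 1216882/725789 = 142868/((399*(374/3))) + 1216882/725789 = 142868/49742 + 1216882/725789 = 142868*(1/49742) + 1216882/725789 = 382/133 + 1216882/725789 = 439096704/96529937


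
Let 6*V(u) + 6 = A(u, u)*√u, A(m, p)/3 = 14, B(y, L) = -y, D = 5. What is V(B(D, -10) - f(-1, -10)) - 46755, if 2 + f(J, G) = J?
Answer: -46756 + 7*I*√2 ≈ -46756.0 + 9.8995*I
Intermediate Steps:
f(J, G) = -2 + J
A(m, p) = 42 (A(m, p) = 3*14 = 42)
V(u) = -1 + 7*√u (V(u) = -1 + (42*√u)/6 = -1 + 7*√u)
V(B(D, -10) - f(-1, -10)) - 46755 = (-1 + 7*√(-1*5 - (-2 - 1))) - 46755 = (-1 + 7*√(-5 - 1*(-3))) - 46755 = (-1 + 7*√(-5 + 3)) - 46755 = (-1 + 7*√(-2)) - 46755 = (-1 + 7*(I*√2)) - 46755 = (-1 + 7*I*√2) - 46755 = -46756 + 7*I*√2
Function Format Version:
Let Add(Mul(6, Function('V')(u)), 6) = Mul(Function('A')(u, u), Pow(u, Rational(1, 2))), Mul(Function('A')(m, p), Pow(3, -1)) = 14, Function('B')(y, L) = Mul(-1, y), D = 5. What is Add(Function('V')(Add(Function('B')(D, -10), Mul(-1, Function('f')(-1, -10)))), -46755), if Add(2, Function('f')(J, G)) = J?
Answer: Add(-46756, Mul(7, I, Pow(2, Rational(1, 2)))) ≈ Add(-46756., Mul(9.8995, I))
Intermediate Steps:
Function('f')(J, G) = Add(-2, J)
Function('A')(m, p) = 42 (Function('A')(m, p) = Mul(3, 14) = 42)
Function('V')(u) = Add(-1, Mul(7, Pow(u, Rational(1, 2)))) (Function('V')(u) = Add(-1, Mul(Rational(1, 6), Mul(42, Pow(u, Rational(1, 2))))) = Add(-1, Mul(7, Pow(u, Rational(1, 2)))))
Add(Function('V')(Add(Function('B')(D, -10), Mul(-1, Function('f')(-1, -10)))), -46755) = Add(Add(-1, Mul(7, Pow(Add(Mul(-1, 5), Mul(-1, Add(-2, -1))), Rational(1, 2)))), -46755) = Add(Add(-1, Mul(7, Pow(Add(-5, Mul(-1, -3)), Rational(1, 2)))), -46755) = Add(Add(-1, Mul(7, Pow(Add(-5, 3), Rational(1, 2)))), -46755) = Add(Add(-1, Mul(7, Pow(-2, Rational(1, 2)))), -46755) = Add(Add(-1, Mul(7, Mul(I, Pow(2, Rational(1, 2))))), -46755) = Add(Add(-1, Mul(7, I, Pow(2, Rational(1, 2)))), -46755) = Add(-46756, Mul(7, I, Pow(2, Rational(1, 2))))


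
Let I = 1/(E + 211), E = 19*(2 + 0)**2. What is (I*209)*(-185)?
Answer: -38665/287 ≈ -134.72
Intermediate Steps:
E = 76 (E = 19*2**2 = 19*4 = 76)
I = 1/287 (I = 1/(76 + 211) = 1/287 ≈ 0.0034843)
(I*209)*(-185) = ((1/287)*209)*(-185) = (209/287)*(-185) = -38665/287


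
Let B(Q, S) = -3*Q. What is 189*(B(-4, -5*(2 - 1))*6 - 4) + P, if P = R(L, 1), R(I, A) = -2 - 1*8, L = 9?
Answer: 12842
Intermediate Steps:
R(I, A) = -10 (R(I, A) = -2 - 8 = -10)
P = -10
189*(B(-4, -5*(2 - 1))*6 - 4) + P = 189*(-3*(-4)*6 - 4) - 10 = 189*(12*6 - 4) - 10 = 189*(72 - 4) - 10 = 189*68 - 10 = 12852 - 10 = 12842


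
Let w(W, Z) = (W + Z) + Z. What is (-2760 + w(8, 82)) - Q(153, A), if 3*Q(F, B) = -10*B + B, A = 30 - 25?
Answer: -2573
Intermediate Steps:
A = 5
w(W, Z) = W + 2*Z
Q(F, B) = -3*B (Q(F, B) = (-10*B + B)/3 = (-9*B)/3 = -3*B)
(-2760 + w(8, 82)) - Q(153, A) = (-2760 + (8 + 2*82)) - (-3)*5 = (-2760 + (8 + 164)) - 1*(-15) = (-2760 + 172) + 15 = -2588 + 15 = -2573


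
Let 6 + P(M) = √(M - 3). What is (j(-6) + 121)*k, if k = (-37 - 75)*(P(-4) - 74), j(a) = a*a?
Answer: 1406720 - 17584*I*√7 ≈ 1.4067e+6 - 46523.0*I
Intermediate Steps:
j(a) = a²
P(M) = -6 + √(-3 + M) (P(M) = -6 + √(M - 3) = -6 + √(-3 + M))
k = 8960 - 112*I*√7 (k = (-37 - 75)*((-6 + √(-3 - 4)) - 74) = -112*((-6 + √(-7)) - 74) = -112*((-6 + I*√7) - 74) = -112*(-80 + I*√7) = 8960 - 112*I*√7 ≈ 8960.0 - 296.32*I)
(j(-6) + 121)*k = ((-6)² + 121)*(8960 - 112*I*√7) = (36 + 121)*(8960 - 112*I*√7) = 157*(8960 - 112*I*√7) = 1406720 - 17584*I*√7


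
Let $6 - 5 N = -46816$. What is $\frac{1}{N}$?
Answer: $\frac{5}{46822} \approx 0.00010679$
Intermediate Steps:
$N = \frac{46822}{5}$ ($N = \frac{6}{5} - - \frac{46816}{5} = \frac{6}{5} + \frac{46816}{5} = \frac{46822}{5} \approx 9364.4$)
$\frac{1}{N} = \frac{1}{\frac{46822}{5}} = \frac{5}{46822}$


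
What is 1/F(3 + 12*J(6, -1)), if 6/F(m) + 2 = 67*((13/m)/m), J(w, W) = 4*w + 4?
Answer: -228971/689526 ≈ -0.33207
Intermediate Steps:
J(w, W) = 4 + 4*w
F(m) = 6/(-2 + 871/m²) (F(m) = 6/(-2 + 67*((13/m)/m)) = 6/(-2 + 67*(13/m²)) = 6/(-2 + 871/m²))
1/F(3 + 12*J(6, -1)) = 1/(-6*(3 + 12*(4 + 4*6))²/(-871 + 2*(3 + 12*(4 + 4*6))²)) = 1/(-6*(3 + 12*(4 + 24))²/(-871 + 2*(3 + 12*(4 + 24))²)) = 1/(-6*(3 + 12*28)²/(-871 + 2*(3 + 12*28)²)) = 1/(-6*(3 + 336)²/(-871 + 2*(3 + 336)²)) = 1/(-6*339²/(-871 + 2*339²)) = 1/(-6*114921/(-871 + 2*114921)) = 1/(-6*114921/(-871 + 229842)) = 1/(-6*114921/228971) = 1/(-6*114921*1/228971) = 1/(-689526/228971) = -228971/689526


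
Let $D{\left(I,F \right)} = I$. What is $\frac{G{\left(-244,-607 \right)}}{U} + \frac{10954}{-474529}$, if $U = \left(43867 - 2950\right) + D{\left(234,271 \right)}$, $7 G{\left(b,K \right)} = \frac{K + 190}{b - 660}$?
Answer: $- \frac{86432192943}{3744515931464} \approx -0.023082$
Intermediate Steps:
$G{\left(b,K \right)} = \frac{190 + K}{7 \left(-660 + b\right)}$ ($G{\left(b,K \right)} = \frac{\left(K + 190\right) \frac{1}{b - 660}}{7} = \frac{\left(190 + K\right) \frac{1}{-660 + b}}{7} = \frac{\frac{1}{-660 + b} \left(190 + K\right)}{7} = \frac{190 + K}{7 \left(-660 + b\right)}$)
$U = 41151$ ($U = \left(43867 - 2950\right) + 234 = 40917 + 234 = 41151$)
$\frac{G{\left(-244,-607 \right)}}{U} + \frac{10954}{-474529} = \frac{\frac{1}{7} \frac{1}{-660 - 244} \left(190 - 607\right)}{41151} + \frac{10954}{-474529} = \frac{1}{7} \frac{1}{-904} \left(-417\right) \frac{1}{41151} + 10954 \left(- \frac{1}{474529}\right) = \frac{1}{7} \left(- \frac{1}{904}\right) \left(-417\right) \frac{1}{41151} - \frac{10954}{474529} = \frac{417}{6328} \cdot \frac{1}{41151} - \frac{10954}{474529} = \frac{139}{86801176} - \frac{10954}{474529} = - \frac{86432192943}{3744515931464}$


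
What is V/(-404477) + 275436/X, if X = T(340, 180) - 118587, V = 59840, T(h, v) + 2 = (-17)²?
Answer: -4231664249/1708915325 ≈ -2.4762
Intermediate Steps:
T(h, v) = 287 (T(h, v) = -2 + (-17)² = -2 + 289 = 287)
X = -118300 (X = 287 - 118587 = -118300)
V/(-404477) + 275436/X = 59840/(-404477) + 275436/(-118300) = 59840*(-1/404477) + 275436*(-1/118300) = -59840/404477 - 9837/4225 = -4231664249/1708915325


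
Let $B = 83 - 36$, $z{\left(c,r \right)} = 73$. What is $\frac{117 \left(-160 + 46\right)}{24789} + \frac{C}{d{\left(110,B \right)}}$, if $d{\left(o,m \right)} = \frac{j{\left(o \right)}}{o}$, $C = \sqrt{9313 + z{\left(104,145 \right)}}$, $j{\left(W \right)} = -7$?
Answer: $- \frac{4446}{8263} - \frac{2090 \sqrt{26}}{7} \approx -1523.0$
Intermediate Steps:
$C = 19 \sqrt{26}$ ($C = \sqrt{9313 + 73} = \sqrt{9386} = 19 \sqrt{26} \approx 96.881$)
$B = 47$
$d{\left(o,m \right)} = - \frac{7}{o}$
$\frac{117 \left(-160 + 46\right)}{24789} + \frac{C}{d{\left(110,B \right)}} = \frac{117 \left(-160 + 46\right)}{24789} + \frac{19 \sqrt{26}}{\left(-7\right) \frac{1}{110}} = 117 \left(-114\right) \frac{1}{24789} + \frac{19 \sqrt{26}}{\left(-7\right) \frac{1}{110}} = \left(-13338\right) \frac{1}{24789} + \frac{19 \sqrt{26}}{- \frac{7}{110}} = - \frac{4446}{8263} + 19 \sqrt{26} \left(- \frac{110}{7}\right) = - \frac{4446}{8263} - \frac{2090 \sqrt{26}}{7}$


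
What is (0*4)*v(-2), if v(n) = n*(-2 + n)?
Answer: 0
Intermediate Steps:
(0*4)*v(-2) = (0*4)*(-2*(-2 - 2)) = 0*(-2*(-4)) = 0*8 = 0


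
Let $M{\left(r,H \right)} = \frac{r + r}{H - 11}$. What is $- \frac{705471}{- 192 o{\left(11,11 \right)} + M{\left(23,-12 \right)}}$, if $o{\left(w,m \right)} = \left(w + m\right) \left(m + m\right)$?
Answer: $\frac{705471}{92930} \approx 7.5914$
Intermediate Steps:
$o{\left(w,m \right)} = 2 m \left(m + w\right)$ ($o{\left(w,m \right)} = \left(m + w\right) 2 m = 2 m \left(m + w\right)$)
$M{\left(r,H \right)} = \frac{2 r}{-11 + H}$
$- \frac{705471}{- 192 o{\left(11,11 \right)} + M{\left(23,-12 \right)}} = - \frac{705471}{- 192 \cdot 2 \cdot 11 \left(11 + 11\right) + 2 \cdot 23 \frac{1}{-11 - 12}} = - \frac{705471}{- 192 \cdot 2 \cdot 11 \cdot 22 + 2 \cdot 23 \frac{1}{-23}} = - \frac{705471}{\left(-192\right) 484 + 2 \cdot 23 \left(- \frac{1}{23}\right)} = - \frac{705471}{-92928 - 2} = - \frac{705471}{-92930} = \left(-705471\right) \left(- \frac{1}{92930}\right) = \frac{705471}{92930}$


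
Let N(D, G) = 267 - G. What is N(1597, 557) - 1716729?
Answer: -1717019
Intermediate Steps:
N(1597, 557) - 1716729 = (267 - 1*557) - 1716729 = (267 - 557) - 1716729 = -290 - 1716729 = -1717019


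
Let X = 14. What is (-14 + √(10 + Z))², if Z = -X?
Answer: 192 - 56*I ≈ 192.0 - 56.0*I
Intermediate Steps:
Z = -14 (Z = -1*14 = -14)
(-14 + √(10 + Z))² = (-14 + √(10 - 14))² = (-14 + √(-4))² = (-14 + 2*I)²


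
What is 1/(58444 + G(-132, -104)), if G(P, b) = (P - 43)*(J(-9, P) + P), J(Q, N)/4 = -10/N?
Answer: 33/2689202 ≈ 1.2271e-5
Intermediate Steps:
J(Q, N) = -40/N (J(Q, N) = 4*(-10/N) = -40/N)
G(P, b) = (-43 + P)*(P - 40/P) (G(P, b) = (P - 43)*(-40/P + P) = (-43 + P)*(P - 40/P))
1/(58444 + G(-132, -104)) = 1/(58444 + (-40 + (-132)² - 43*(-132) + 1720/(-132))) = 1/(58444 + (-40 + 17424 + 5676 + 1720*(-1/132))) = 1/(58444 + (-40 + 17424 + 5676 - 430/33)) = 1/(58444 + 760550/33) = 1/(2689202/33) = 33/2689202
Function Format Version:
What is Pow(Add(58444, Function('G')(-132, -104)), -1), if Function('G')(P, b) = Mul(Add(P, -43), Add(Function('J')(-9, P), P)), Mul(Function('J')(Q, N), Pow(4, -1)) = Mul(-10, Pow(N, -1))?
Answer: Rational(33, 2689202) ≈ 1.2271e-5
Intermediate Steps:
Function('J')(Q, N) = Mul(-40, Pow(N, -1)) (Function('J')(Q, N) = Mul(4, Mul(-10, Pow(N, -1))) = Mul(-40, Pow(N, -1)))
Function('G')(P, b) = Mul(Add(-43, P), Add(P, Mul(-40, Pow(P, -1)))) (Function('G')(P, b) = Mul(Add(P, -43), Add(Mul(-40, Pow(P, -1)), P)) = Mul(Add(-43, P), Add(P, Mul(-40, Pow(P, -1)))))
Pow(Add(58444, Function('G')(-132, -104)), -1) = Pow(Add(58444, Add(-40, Pow(-132, 2), Mul(-43, -132), Mul(1720, Pow(-132, -1)))), -1) = Pow(Add(58444, Add(-40, 17424, 5676, Mul(1720, Rational(-1, 132)))), -1) = Pow(Add(58444, Add(-40, 17424, 5676, Rational(-430, 33))), -1) = Pow(Add(58444, Rational(760550, 33)), -1) = Pow(Rational(2689202, 33), -1) = Rational(33, 2689202)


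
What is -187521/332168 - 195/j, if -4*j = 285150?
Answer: -1773750737/3157256840 ≈ -0.56180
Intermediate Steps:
j = -142575/2 (j = -1/4*285150 = -142575/2 ≈ -71288.)
-187521/332168 - 195/j = -187521/332168 - 195/(-142575/2) = -187521*1/332168 - 195*(-2/142575) = -187521/332168 + 26/9505 = -1773750737/3157256840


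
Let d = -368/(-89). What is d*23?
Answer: 8464/89 ≈ 95.101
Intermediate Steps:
d = 368/89 (d = -368*(-1/89) = 368/89 ≈ 4.1348)
d*23 = (368/89)*23 = 8464/89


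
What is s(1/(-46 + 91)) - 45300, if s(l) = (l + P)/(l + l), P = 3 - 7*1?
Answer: -90779/2 ≈ -45390.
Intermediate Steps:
P = -4 (P = 3 - 7 = -4)
s(l) = (-4 + l)/(2*l) (s(l) = (l - 4)/(l + l) = (-4 + l)/((2*l)) = (-4 + l)*(1/(2*l)) = (-4 + l)/(2*l))
s(1/(-46 + 91)) - 45300 = (-4 + 1/(-46 + 91))/(2*(1/(-46 + 91))) - 45300 = (-4 + 1/45)/(2*(1/45)) - 45300 = (1/2)*45*(-179/45) - 45300 = -179/2 - 45300 = -90779/2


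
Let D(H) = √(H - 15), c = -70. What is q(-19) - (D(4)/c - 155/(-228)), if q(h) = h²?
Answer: 82153/228 + I*√11/70 ≈ 360.32 + 0.04738*I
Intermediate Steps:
D(H) = √(-15 + H)
q(-19) - (D(4)/c - 155/(-228)) = (-19)² - (√(-15 + 4)/(-70) - 155/(-228)) = 361 - (√(-11)*(-1/70) - 155*(-1/228)) = 361 - ((I*√11)*(-1/70) + 155/228) = 361 - (-I*√11/70 + 155/228) = 361 - (155/228 - I*√11/70) = 361 + (-155/228 + I*√11/70) = 82153/228 + I*√11/70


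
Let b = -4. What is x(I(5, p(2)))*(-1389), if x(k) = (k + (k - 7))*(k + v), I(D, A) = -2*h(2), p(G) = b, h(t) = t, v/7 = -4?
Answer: -666720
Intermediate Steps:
v = -28 (v = 7*(-4) = -28)
p(G) = -4
I(D, A) = -4 (I(D, A) = -2*2 = -4)
x(k) = (-28 + k)*(-7 + 2*k) (x(k) = (k + (k - 7))*(k - 28) = (k + (-7 + k))*(-28 + k) = (-7 + 2*k)*(-28 + k) = (-28 + k)*(-7 + 2*k))
x(I(5, p(2)))*(-1389) = (196 - 63*(-4) + 2*(-4)**2)*(-1389) = (196 + 252 + 2*16)*(-1389) = (196 + 252 + 32)*(-1389) = 480*(-1389) = -666720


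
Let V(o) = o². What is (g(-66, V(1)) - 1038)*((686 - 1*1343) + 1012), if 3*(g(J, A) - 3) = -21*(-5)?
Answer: -355000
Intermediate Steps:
g(J, A) = 38 (g(J, A) = 3 + (-21*(-5))/3 = 3 + (⅓)*105 = 3 + 35 = 38)
(g(-66, V(1)) - 1038)*((686 - 1*1343) + 1012) = (38 - 1038)*((686 - 1*1343) + 1012) = -1000*((686 - 1343) + 1012) = -1000*(-657 + 1012) = -1000*355 = -355000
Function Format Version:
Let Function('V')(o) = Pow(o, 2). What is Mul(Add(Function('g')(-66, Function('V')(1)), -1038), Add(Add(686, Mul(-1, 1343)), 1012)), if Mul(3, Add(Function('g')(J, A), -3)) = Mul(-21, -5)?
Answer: -355000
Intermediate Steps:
Function('g')(J, A) = 38 (Function('g')(J, A) = Add(3, Mul(Rational(1, 3), Mul(-21, -5))) = Add(3, Mul(Rational(1, 3), 105)) = Add(3, 35) = 38)
Mul(Add(Function('g')(-66, Function('V')(1)), -1038), Add(Add(686, Mul(-1, 1343)), 1012)) = Mul(Add(38, -1038), Add(Add(686, Mul(-1, 1343)), 1012)) = Mul(-1000, Add(Add(686, -1343), 1012)) = Mul(-1000, Add(-657, 1012)) = Mul(-1000, 355) = -355000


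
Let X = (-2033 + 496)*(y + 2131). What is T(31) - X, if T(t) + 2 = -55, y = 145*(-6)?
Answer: 1938100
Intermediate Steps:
y = -870
T(t) = -57 (T(t) = -2 - 55 = -57)
X = -1938157 (X = (-2033 + 496)*(-870 + 2131) = -1537*1261 = -1938157)
T(31) - X = -57 - 1*(-1938157) = -57 + 1938157 = 1938100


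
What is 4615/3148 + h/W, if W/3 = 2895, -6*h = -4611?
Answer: 42500513/27340380 ≈ 1.5545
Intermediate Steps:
h = 1537/2 (h = -⅙*(-4611) = 1537/2 ≈ 768.50)
W = 8685 (W = 3*2895 = 8685)
4615/3148 + h/W = 4615/3148 + (1537/2)/8685 = 4615*(1/3148) + (1537/2)*(1/8685) = 4615/3148 + 1537/17370 = 42500513/27340380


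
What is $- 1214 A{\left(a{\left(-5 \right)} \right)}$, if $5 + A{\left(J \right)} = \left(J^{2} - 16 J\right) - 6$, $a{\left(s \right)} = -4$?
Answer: $-83766$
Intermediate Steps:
$A{\left(J \right)} = -11 + J^{2} - 16 J$ ($A{\left(J \right)} = -5 - \left(6 - J^{2} + 16 J\right) = -11 + J^{2} - 16 J$)
$- 1214 A{\left(a{\left(-5 \right)} \right)} = - 1214 \left(-11 + \left(-4\right)^{2} - -64\right) = - 1214 \left(-11 + 16 + 64\right) = \left(-1214\right) 69 = -83766$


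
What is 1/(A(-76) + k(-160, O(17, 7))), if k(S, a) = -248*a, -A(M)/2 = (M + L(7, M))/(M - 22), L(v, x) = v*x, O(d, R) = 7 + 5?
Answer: -49/146432 ≈ -0.00033463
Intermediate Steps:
O(d, R) = 12
A(M) = -16*M/(-22 + M) (A(M) = -2*(M + 7*M)/(M - 22) = -2*8*M/(-22 + M) = -16*M/(-22 + M))
1/(A(-76) + k(-160, O(17, 7))) = 1/(-16*(-76)/(-22 - 76) - 248*12) = 1/(-16*(-76)/(-98) - 2976) = 1/(-16*(-76)*(-1/98) - 2976) = 1/(-608/49 - 2976) = 1/(-146432/49) = -49/146432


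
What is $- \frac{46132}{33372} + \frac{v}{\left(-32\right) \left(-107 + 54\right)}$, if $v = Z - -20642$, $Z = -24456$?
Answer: $- \frac{25690085}{7074864} \approx -3.6312$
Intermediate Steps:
$v = -3814$ ($v = -24456 - -20642 = -24456 + 20642 = -3814$)
$- \frac{46132}{33372} + \frac{v}{\left(-32\right) \left(-107 + 54\right)} = - \frac{46132}{33372} - \frac{3814}{\left(-32\right) \left(-107 + 54\right)} = \left(-46132\right) \frac{1}{33372} - \frac{3814}{\left(-32\right) \left(-53\right)} = - \frac{11533}{8343} - \frac{3814}{1696} = - \frac{11533}{8343} - \frac{1907}{848} = - \frac{25690085}{7074864}$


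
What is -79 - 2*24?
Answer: -127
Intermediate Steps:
-79 - 2*24 = -79 - 1*48 = -79 - 48 = -127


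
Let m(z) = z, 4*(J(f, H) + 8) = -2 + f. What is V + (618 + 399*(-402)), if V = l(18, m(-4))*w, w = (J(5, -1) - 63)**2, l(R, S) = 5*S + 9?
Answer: -3425051/16 ≈ -2.1407e+5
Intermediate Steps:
J(f, H) = -17/2 + f/4 (J(f, H) = -8 + (-2 + f)/4 = -8 + (-1/2 + f/4) = -17/2 + f/4)
l(R, S) = 9 + 5*S
w = 78961/16 (w = ((-17/2 + (1/4)*5) - 63)**2 = ((-17/2 + 5/4) - 63)**2 = (-29/4 - 63)**2 = (-281/4)**2 = 78961/16 ≈ 4935.1)
V = -868571/16 (V = (9 + 5*(-4))*(78961/16) = (9 - 20)*(78961/16) = -11*78961/16 = -868571/16 ≈ -54286.)
V + (618 + 399*(-402)) = -868571/16 + (618 + 399*(-402)) = -868571/16 + (618 - 160398) = -868571/16 - 159780 = -3425051/16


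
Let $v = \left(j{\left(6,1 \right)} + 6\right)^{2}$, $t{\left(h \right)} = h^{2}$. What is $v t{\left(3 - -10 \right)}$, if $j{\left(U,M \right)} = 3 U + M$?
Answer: $105625$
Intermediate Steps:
$j{\left(U,M \right)} = M + 3 U$
$v = 625$ ($v = \left(\left(1 + 3 \cdot 6\right) + 6\right)^{2} = \left(\left(1 + 18\right) + 6\right)^{2} = \left(19 + 6\right)^{2} = 25^{2} = 625$)
$v t{\left(3 - -10 \right)} = 625 \left(3 - -10\right)^{2} = 625 \left(3 + 10\right)^{2} = 625 \cdot 13^{2} = 625 \cdot 169 = 105625$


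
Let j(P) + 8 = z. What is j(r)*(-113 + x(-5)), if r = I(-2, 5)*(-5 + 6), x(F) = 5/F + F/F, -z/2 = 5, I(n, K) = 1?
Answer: 2034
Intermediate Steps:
z = -10 (z = -2*5 = -10)
x(F) = 1 + 5/F (x(F) = 5/F + 1 = 1 + 5/F)
r = 1 (r = 1*(-5 + 6) = 1*1 = 1)
j(P) = -18 (j(P) = -8 - 10 = -18)
j(r)*(-113 + x(-5)) = -18*(-113 + (5 - 5)/(-5)) = -18*(-113 - ⅕*0) = -18*(-113 + 0) = -18*(-113) = 2034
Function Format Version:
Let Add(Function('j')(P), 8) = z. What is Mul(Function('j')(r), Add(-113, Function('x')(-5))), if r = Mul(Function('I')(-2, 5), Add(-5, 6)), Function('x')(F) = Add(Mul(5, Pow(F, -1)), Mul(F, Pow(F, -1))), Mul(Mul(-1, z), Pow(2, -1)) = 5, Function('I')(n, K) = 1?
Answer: 2034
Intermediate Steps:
z = -10 (z = Mul(-2, 5) = -10)
Function('x')(F) = Add(1, Mul(5, Pow(F, -1))) (Function('x')(F) = Add(Mul(5, Pow(F, -1)), 1) = Add(1, Mul(5, Pow(F, -1))))
r = 1 (r = Mul(1, Add(-5, 6)) = Mul(1, 1) = 1)
Function('j')(P) = -18 (Function('j')(P) = Add(-8, -10) = -18)
Mul(Function('j')(r), Add(-113, Function('x')(-5))) = Mul(-18, Add(-113, Mul(Pow(-5, -1), Add(5, -5)))) = Mul(-18, Add(-113, Mul(Rational(-1, 5), 0))) = Mul(-18, Add(-113, 0)) = Mul(-18, -113) = 2034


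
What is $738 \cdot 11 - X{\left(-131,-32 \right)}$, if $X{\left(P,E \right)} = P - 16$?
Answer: $8265$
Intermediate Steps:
$X{\left(P,E \right)} = -16 + P$
$738 \cdot 11 - X{\left(-131,-32 \right)} = 738 \cdot 11 - \left(-16 - 131\right) = 8118 - -147 = 8118 + 147 = 8265$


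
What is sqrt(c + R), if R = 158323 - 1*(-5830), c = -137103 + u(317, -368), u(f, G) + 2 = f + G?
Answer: sqrt(26997) ≈ 164.31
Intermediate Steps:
u(f, G) = -2 + G + f (u(f, G) = -2 + (f + G) = -2 + (G + f) = -2 + G + f)
c = -137156 (c = -137103 + (-2 - 368 + 317) = -137103 - 53 = -137156)
R = 164153 (R = 158323 + 5830 = 164153)
sqrt(c + R) = sqrt(-137156 + 164153) = sqrt(26997)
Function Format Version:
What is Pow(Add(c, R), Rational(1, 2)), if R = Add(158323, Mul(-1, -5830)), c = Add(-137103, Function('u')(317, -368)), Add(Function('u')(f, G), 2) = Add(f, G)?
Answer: Pow(26997, Rational(1, 2)) ≈ 164.31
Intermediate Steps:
Function('u')(f, G) = Add(-2, G, f) (Function('u')(f, G) = Add(-2, Add(f, G)) = Add(-2, Add(G, f)) = Add(-2, G, f))
c = -137156 (c = Add(-137103, Add(-2, -368, 317)) = Add(-137103, -53) = -137156)
R = 164153 (R = Add(158323, 5830) = 164153)
Pow(Add(c, R), Rational(1, 2)) = Pow(Add(-137156, 164153), Rational(1, 2)) = Pow(26997, Rational(1, 2))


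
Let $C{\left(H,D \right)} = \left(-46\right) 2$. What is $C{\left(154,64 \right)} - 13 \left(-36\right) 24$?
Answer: $11140$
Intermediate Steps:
$C{\left(H,D \right)} = -92$
$C{\left(154,64 \right)} - 13 \left(-36\right) 24 = -92 - 13 \left(-36\right) 24 = -92 - \left(-468\right) 24 = -92 - -11232 = -92 + 11232 = 11140$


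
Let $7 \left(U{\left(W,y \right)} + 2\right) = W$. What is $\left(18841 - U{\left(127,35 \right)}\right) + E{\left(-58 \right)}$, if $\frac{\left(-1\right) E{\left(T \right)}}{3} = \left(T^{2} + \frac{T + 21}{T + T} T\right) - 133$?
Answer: $\frac{128623}{14} \approx 9187.4$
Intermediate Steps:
$U{\left(W,y \right)} = -2 + \frac{W}{7}$
$E{\left(T \right)} = \frac{735}{2} - 3 T^{2} - \frac{3 T}{2}$ ($E{\left(T \right)} = - 3 \left(\left(T^{2} + \frac{T + 21}{T + T} T\right) - 133\right) = - 3 \left(\left(T^{2} + \frac{21 + T}{2 T} T\right) - 133\right) = - 3 \left(\left(T^{2} + \left(\frac{21}{2} + \frac{T}{2}\right)\right) - 133\right) = - 3 \left(\left(\frac{21}{2} + T^{2} + \frac{T}{2}\right) - 133\right) = - 3 \left(- \frac{245}{2} + T^{2} + \frac{T}{2}\right) = \frac{735}{2} - 3 T^{2} - \frac{3 T}{2}$)
$\left(18841 - U{\left(127,35 \right)}\right) + E{\left(-58 \right)} = \left(18841 - \left(-2 + \frac{1}{7} \cdot 127\right)\right) - \left(- \frac{909}{2} + 10092\right) = \left(18841 - \left(-2 + \frac{127}{7}\right)\right) + \left(\frac{735}{2} - 10092 + 87\right) = \left(18841 - \frac{113}{7}\right) + \left(\frac{735}{2} - 10092 + 87\right) = \left(18841 - \frac{113}{7}\right) - \frac{19275}{2} = \frac{131774}{7} - \frac{19275}{2} = \frac{128623}{14}$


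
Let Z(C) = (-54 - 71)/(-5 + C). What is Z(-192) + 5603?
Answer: 1103916/197 ≈ 5603.6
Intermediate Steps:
Z(C) = -125/(-5 + C)
Z(-192) + 5603 = -125/(-5 - 192) + 5603 = -125/(-197) + 5603 = -125*(-1/197) + 5603 = 125/197 + 5603 = 1103916/197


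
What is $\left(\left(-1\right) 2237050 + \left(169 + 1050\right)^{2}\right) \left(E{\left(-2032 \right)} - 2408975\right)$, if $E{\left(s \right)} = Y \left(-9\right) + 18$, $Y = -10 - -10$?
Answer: $1809341104173$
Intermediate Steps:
$Y = 0$ ($Y = -10 + 10 = 0$)
$E{\left(s \right)} = 18$ ($E{\left(s \right)} = 0 \left(-9\right) + 18 = 0 + 18 = 18$)
$\left(\left(-1\right) 2237050 + \left(169 + 1050\right)^{2}\right) \left(E{\left(-2032 \right)} - 2408975\right) = \left(\left(-1\right) 2237050 + \left(169 + 1050\right)^{2}\right) \left(18 - 2408975\right) = \left(-2237050 + 1219^{2}\right) \left(-2408957\right) = \left(-2237050 + 1485961\right) \left(-2408957\right) = \left(-751089\right) \left(-2408957\right) = 1809341104173$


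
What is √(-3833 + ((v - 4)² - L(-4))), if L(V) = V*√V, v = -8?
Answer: √(-3689 + 8*I) ≈ 0.06586 + 60.737*I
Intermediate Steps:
L(V) = V^(3/2)
√(-3833 + ((v - 4)² - L(-4))) = √(-3833 + ((-8 - 4)² - (-4)^(3/2))) = √(-3833 + ((-12)² - (-8)*I)) = √(-3833 + (144 + 8*I)) = √(-3689 + 8*I)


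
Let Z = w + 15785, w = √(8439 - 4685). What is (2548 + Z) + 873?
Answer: 19206 + √3754 ≈ 19267.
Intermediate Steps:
w = √3754 ≈ 61.270
Z = 15785 + √3754 (Z = √3754 + 15785 = 15785 + √3754 ≈ 15846.)
(2548 + Z) + 873 = (2548 + (15785 + √3754)) + 873 = (18333 + √3754) + 873 = 19206 + √3754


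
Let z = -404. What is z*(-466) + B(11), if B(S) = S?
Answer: 188275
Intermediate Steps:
z*(-466) + B(11) = -404*(-466) + 11 = 188264 + 11 = 188275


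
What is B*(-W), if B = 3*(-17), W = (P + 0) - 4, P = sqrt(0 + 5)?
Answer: -204 + 51*sqrt(5) ≈ -89.961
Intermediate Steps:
P = sqrt(5) ≈ 2.2361
W = -4 + sqrt(5) (W = (sqrt(5) + 0) - 4 = sqrt(5) - 4 = -4 + sqrt(5) ≈ -1.7639)
B = -51
B*(-W) = -(-51)*(-4 + sqrt(5)) = -51*(4 - sqrt(5)) = -204 + 51*sqrt(5)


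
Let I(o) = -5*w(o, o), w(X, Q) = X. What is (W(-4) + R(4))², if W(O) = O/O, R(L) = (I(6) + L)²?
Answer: 458329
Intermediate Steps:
I(o) = -5*o
R(L) = (-30 + L)² (R(L) = (-5*6 + L)² = (-30 + L)²)
W(O) = 1
(W(-4) + R(4))² = (1 + (-30 + 4)²)² = (1 + (-26)²)² = (1 + 676)² = 677² = 458329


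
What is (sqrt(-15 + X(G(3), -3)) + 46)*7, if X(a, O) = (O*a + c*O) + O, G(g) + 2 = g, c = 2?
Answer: 322 + 21*I*sqrt(3) ≈ 322.0 + 36.373*I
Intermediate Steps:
G(g) = -2 + g
X(a, O) = 3*O + O*a (X(a, O) = (O*a + 2*O) + O = (2*O + O*a) + O = 3*O + O*a)
(sqrt(-15 + X(G(3), -3)) + 46)*7 = (sqrt(-15 - 3*(3 + (-2 + 3))) + 46)*7 = (sqrt(-15 - 3*(3 + 1)) + 46)*7 = (sqrt(-15 - 3*4) + 46)*7 = (sqrt(-15 - 12) + 46)*7 = (sqrt(-27) + 46)*7 = (3*I*sqrt(3) + 46)*7 = (46 + 3*I*sqrt(3))*7 = 322 + 21*I*sqrt(3)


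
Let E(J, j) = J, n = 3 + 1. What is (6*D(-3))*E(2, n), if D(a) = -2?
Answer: -24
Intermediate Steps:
n = 4
(6*D(-3))*E(2, n) = (6*(-2))*2 = -12*2 = -24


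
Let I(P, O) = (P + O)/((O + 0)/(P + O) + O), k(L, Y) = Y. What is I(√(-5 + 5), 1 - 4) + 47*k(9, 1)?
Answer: 97/2 ≈ 48.500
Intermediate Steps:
I(P, O) = (O + P)/(O + O/(O + P)) (I(P, O) = (O + P)/(O/(O + P) + O) = (O + P)/(O + O/(O + P)))
I(√(-5 + 5), 1 - 4) + 47*k(9, 1) = ((1 - 4) + √(-5 + 5))²/((1 - 4)*(1 + (1 - 4) + √(-5 + 5))) + 47*1 = (-3 + √0)²/((-3)*(1 - 3 + √0)) + 47 = -(-3 + 0)²/(3*(1 - 3 + 0)) + 47 = -⅓*(-3)²/(-2) + 47 = -⅓*9*(-½) + 47 = 3/2 + 47 = 97/2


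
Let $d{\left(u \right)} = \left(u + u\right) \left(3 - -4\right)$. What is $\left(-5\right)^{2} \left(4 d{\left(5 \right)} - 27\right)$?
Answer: $6325$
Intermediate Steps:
$d{\left(u \right)} = 14 u$ ($d{\left(u \right)} = 2 u \left(3 + 4\right) = 2 u 7 = 14 u$)
$\left(-5\right)^{2} \left(4 d{\left(5 \right)} - 27\right) = \left(-5\right)^{2} \left(4 \cdot 14 \cdot 5 - 27\right) = 25 \left(4 \cdot 70 - 27\right) = 25 \left(280 - 27\right) = 25 \cdot 253 = 6325$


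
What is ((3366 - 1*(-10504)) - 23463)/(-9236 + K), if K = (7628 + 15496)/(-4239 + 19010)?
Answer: 141698203/136401832 ≈ 1.0388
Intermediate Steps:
K = 23124/14771 ≈ 1.5655
((3366 - 1*(-10504)) - 23463)/(-9236 + K) = ((3366 - 1*(-10504)) - 23463)/(-9236 + 23124/14771) = ((3366 + 10504) - 23463)/(-136401832/14771) = (13870 - 23463)*(-14771/136401832) = -9593*(-14771/136401832) = 141698203/136401832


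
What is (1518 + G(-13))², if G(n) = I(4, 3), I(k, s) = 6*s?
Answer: 2359296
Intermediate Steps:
G(n) = 18 (G(n) = 6*3 = 18)
(1518 + G(-13))² = (1518 + 18)² = 1536² = 2359296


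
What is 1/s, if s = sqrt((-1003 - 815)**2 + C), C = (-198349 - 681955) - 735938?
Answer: sqrt(1688882)/1688882 ≈ 0.00076949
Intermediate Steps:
C = -1616242 (C = -880304 - 735938 = -1616242)
s = sqrt(1688882) (s = sqrt((-1003 - 815)**2 - 1616242) = sqrt((-1818)**2 - 1616242) = sqrt(3305124 - 1616242) = sqrt(1688882) ≈ 1299.6)
1/s = 1/(sqrt(1688882)) = sqrt(1688882)/1688882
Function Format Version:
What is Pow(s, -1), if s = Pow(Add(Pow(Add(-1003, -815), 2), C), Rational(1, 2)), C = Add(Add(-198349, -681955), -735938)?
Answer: Mul(Rational(1, 1688882), Pow(1688882, Rational(1, 2))) ≈ 0.00076949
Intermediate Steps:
C = -1616242 (C = Add(-880304, -735938) = -1616242)
s = Pow(1688882, Rational(1, 2)) (s = Pow(Add(Pow(Add(-1003, -815), 2), -1616242), Rational(1, 2)) = Pow(Add(Pow(-1818, 2), -1616242), Rational(1, 2)) = Pow(Add(3305124, -1616242), Rational(1, 2)) = Pow(1688882, Rational(1, 2)) ≈ 1299.6)
Pow(s, -1) = Pow(Pow(1688882, Rational(1, 2)), -1) = Mul(Rational(1, 1688882), Pow(1688882, Rational(1, 2)))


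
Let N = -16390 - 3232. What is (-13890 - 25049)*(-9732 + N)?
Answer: 1143015406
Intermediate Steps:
N = -19622
(-13890 - 25049)*(-9732 + N) = (-13890 - 25049)*(-9732 - 19622) = -38939*(-29354) = 1143015406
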